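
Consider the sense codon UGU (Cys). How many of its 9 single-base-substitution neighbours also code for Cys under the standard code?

1

Position 1: none → 0 synonymous.
Position 2: none → 0 synonymous.
Position 3: UGC → 1 synonymous.
Total: 0 + 0 + 1 = 1.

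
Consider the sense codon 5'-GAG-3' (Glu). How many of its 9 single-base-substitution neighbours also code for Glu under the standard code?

Position 1: none → 0 synonymous.
Position 2: none → 0 synonymous.
Position 3: GAA → 1 synonymous.
Total: 0 + 0 + 1 = 1.

1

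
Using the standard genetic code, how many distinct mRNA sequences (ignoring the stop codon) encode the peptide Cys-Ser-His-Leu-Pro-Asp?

1152

Cys: 2 codons.
Ser: 6 codons.
His: 2 codons.
Leu: 6 codons.
Pro: 4 codons.
Asp: 2 codons.
2 × 6 × 2 × 6 × 4 × 2 = 1152.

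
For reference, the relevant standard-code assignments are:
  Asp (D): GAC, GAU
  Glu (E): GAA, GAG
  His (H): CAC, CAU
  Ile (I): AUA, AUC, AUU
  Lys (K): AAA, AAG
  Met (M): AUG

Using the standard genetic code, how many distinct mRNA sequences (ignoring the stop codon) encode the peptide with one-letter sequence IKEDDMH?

Ile: 3 codons.
Lys: 2 codons.
Glu: 2 codons.
Asp: 2 codons.
Asp: 2 codons.
Met: 1 codon.
His: 2 codons.
3 × 2 × 2 × 2 × 2 × 1 × 2 = 96.

96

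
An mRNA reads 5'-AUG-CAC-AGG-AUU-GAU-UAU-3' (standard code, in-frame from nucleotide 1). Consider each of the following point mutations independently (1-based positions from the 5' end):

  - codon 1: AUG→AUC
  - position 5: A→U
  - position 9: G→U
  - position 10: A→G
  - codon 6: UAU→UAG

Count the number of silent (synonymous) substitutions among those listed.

Codon 1: AUG (Met) → AUC (Ile) — missense.
Codon 2: CAC (His) → CUC (Leu) — missense.
Codon 3: AGG (Arg) → AGU (Ser) — missense.
Codon 4: AUU (Ile) → GUU (Val) — missense.
Codon 6: UAU (Tyr) → UAG (Stop) — nonsense.
Synonymous: 0 of 5.

0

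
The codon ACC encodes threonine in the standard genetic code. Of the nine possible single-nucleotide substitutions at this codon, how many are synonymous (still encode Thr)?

Position 1: none → 0 synonymous.
Position 2: none → 0 synonymous.
Position 3: ACT, ACA, ACG → 3 synonymous.
Total: 0 + 0 + 3 = 3.

3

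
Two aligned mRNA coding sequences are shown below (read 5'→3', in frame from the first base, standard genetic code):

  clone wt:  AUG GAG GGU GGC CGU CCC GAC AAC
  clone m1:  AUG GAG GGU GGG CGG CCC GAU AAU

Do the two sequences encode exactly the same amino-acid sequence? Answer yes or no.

yes

Codon 1: AUG Met / AUG Met — identical.
Codon 2: GAG Glu / GAG Glu — identical.
Codon 3: GGU Gly / GGU Gly — identical.
Codon 4: GGC Gly / GGG Gly — synonymous.
Codon 5: CGU Arg / CGG Arg — synonymous.
Codon 6: CCC Pro / CCC Pro — identical.
Codon 7: GAC Asp / GAU Asp — synonymous.
Codon 8: AAC Asn / AAU Asn — synonymous.
Nonsynonymous differences: 0 → same protein.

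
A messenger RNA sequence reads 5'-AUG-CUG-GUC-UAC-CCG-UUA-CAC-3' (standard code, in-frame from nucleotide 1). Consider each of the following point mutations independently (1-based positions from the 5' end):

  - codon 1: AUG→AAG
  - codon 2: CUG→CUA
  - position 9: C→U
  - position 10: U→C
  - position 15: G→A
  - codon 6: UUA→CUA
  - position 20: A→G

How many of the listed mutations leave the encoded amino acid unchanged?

4

Codon 1: AUG (Met) → AAG (Lys) — missense.
Codon 2: CUG (Leu) → CUA (Leu) — synonymous.
Codon 3: GUC (Val) → GUU (Val) — synonymous.
Codon 4: UAC (Tyr) → CAC (His) — missense.
Codon 5: CCG (Pro) → CCA (Pro) — synonymous.
Codon 6: UUA (Leu) → CUA (Leu) — synonymous.
Codon 7: CAC (His) → CGC (Arg) — missense.
Synonymous: 4 of 7.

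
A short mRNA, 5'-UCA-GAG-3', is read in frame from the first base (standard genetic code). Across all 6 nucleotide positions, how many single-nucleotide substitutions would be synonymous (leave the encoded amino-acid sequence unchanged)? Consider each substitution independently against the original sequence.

Codon 1 (UCA, Ser): 3 synonymous substitutions.
Codon 2 (GAG, Glu): 1 synonymous substitution.
Total: 3 + 1 = 4.

4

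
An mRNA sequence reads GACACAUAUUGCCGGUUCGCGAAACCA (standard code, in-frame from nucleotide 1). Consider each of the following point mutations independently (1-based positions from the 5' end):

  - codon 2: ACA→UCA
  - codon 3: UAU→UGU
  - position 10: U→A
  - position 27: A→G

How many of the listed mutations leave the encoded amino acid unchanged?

Codon 2: ACA (Thr) → UCA (Ser) — missense.
Codon 3: UAU (Tyr) → UGU (Cys) — missense.
Codon 4: UGC (Cys) → AGC (Ser) — missense.
Codon 9: CCA (Pro) → CCG (Pro) — synonymous.
Synonymous: 1 of 4.

1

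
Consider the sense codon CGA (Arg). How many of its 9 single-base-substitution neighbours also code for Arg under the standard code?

4

Position 1: AGA → 1 synonymous.
Position 2: none → 0 synonymous.
Position 3: CGT, CGC, CGG → 3 synonymous.
Total: 1 + 0 + 3 = 4.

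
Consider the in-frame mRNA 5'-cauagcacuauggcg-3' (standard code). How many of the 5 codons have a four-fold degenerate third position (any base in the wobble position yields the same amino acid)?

Codon 1 CAU (His): third position 2-fold.
Codon 2 AGC (Ser): third position 2-fold.
Codon 3 ACU (Thr): third position 4-fold.
Codon 4 AUG (Met): third position 1-fold.
Codon 5 GCG (Ala): third position 4-fold.
Four-fold degenerate third positions: 2.

2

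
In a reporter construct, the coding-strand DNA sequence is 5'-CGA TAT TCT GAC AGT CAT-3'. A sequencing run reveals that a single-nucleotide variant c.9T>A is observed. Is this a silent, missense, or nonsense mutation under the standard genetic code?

silent

Position 9 falls in codon 3: TCT → Ser.
After the substitution the codon is TCA → Ser.
Both encode Ser, so the change is synonymous.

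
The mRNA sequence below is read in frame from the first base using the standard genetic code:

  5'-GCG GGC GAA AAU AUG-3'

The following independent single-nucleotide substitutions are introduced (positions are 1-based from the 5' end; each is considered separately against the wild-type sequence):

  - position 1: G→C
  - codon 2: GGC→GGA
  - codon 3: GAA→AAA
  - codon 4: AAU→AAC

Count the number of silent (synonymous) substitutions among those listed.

2

Codon 1: GCG (Ala) → CCG (Pro) — missense.
Codon 2: GGC (Gly) → GGA (Gly) — synonymous.
Codon 3: GAA (Glu) → AAA (Lys) — missense.
Codon 4: AAU (Asn) → AAC (Asn) — synonymous.
Synonymous: 2 of 4.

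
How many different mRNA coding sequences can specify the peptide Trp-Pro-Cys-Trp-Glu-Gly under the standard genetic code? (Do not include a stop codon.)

64

Trp: 1 codon.
Pro: 4 codons.
Cys: 2 codons.
Trp: 1 codon.
Glu: 2 codons.
Gly: 4 codons.
1 × 4 × 2 × 1 × 2 × 4 = 64.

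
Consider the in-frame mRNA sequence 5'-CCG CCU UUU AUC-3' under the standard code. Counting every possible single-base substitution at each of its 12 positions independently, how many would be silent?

Codon 1 (CCG, Pro): 3 synonymous substitutions.
Codon 2 (CCU, Pro): 3 synonymous substitutions.
Codon 3 (UUU, Phe): 1 synonymous substitution.
Codon 4 (AUC, Ile): 2 synonymous substitutions.
Total: 3 + 3 + 1 + 2 = 9.

9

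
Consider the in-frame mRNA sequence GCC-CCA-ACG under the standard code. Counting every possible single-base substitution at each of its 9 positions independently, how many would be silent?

Codon 1 (GCC, Ala): 3 synonymous substitutions.
Codon 2 (CCA, Pro): 3 synonymous substitutions.
Codon 3 (ACG, Thr): 3 synonymous substitutions.
Total: 3 + 3 + 3 = 9.

9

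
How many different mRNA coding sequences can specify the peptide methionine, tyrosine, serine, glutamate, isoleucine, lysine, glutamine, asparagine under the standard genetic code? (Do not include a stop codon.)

576

Met: 1 codon.
Tyr: 2 codons.
Ser: 6 codons.
Glu: 2 codons.
Ile: 3 codons.
Lys: 2 codons.
Gln: 2 codons.
Asn: 2 codons.
1 × 2 × 6 × 2 × 3 × 2 × 2 × 2 = 576.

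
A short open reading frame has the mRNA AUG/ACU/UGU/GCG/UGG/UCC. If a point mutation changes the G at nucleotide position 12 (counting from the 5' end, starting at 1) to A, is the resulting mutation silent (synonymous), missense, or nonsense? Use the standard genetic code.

silent

Position 12 falls in codon 4: GCG → Ala.
After the substitution the codon is GCA → Ala.
Both encode Ala, so the change is synonymous.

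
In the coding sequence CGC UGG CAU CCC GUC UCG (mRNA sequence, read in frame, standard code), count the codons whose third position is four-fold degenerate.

Codon 1 CGC (Arg): third position 4-fold.
Codon 2 UGG (Trp): third position 1-fold.
Codon 3 CAU (His): third position 2-fold.
Codon 4 CCC (Pro): third position 4-fold.
Codon 5 GUC (Val): third position 4-fold.
Codon 6 UCG (Ser): third position 4-fold.
Four-fold degenerate third positions: 4.

4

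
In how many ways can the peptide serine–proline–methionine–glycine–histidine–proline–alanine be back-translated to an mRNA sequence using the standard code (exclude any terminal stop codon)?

Ser: 6 codons.
Pro: 4 codons.
Met: 1 codon.
Gly: 4 codons.
His: 2 codons.
Pro: 4 codons.
Ala: 4 codons.
6 × 4 × 1 × 4 × 2 × 4 × 4 = 3072.

3072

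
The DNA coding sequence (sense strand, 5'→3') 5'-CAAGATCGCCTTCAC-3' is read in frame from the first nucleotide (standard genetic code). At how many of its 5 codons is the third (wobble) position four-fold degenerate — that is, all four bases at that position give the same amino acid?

Codon 1 CAA (Gln): third position 2-fold.
Codon 2 GAT (Asp): third position 2-fold.
Codon 3 CGC (Arg): third position 4-fold.
Codon 4 CTT (Leu): third position 4-fold.
Codon 5 CAC (His): third position 2-fold.
Four-fold degenerate third positions: 2.

2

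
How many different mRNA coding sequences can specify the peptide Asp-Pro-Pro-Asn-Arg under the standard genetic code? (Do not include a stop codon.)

384

Asp: 2 codons.
Pro: 4 codons.
Pro: 4 codons.
Asn: 2 codons.
Arg: 6 codons.
2 × 4 × 4 × 2 × 6 = 384.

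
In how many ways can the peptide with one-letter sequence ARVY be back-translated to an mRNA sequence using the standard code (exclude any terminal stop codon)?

Ala: 4 codons.
Arg: 6 codons.
Val: 4 codons.
Tyr: 2 codons.
4 × 6 × 4 × 2 = 192.

192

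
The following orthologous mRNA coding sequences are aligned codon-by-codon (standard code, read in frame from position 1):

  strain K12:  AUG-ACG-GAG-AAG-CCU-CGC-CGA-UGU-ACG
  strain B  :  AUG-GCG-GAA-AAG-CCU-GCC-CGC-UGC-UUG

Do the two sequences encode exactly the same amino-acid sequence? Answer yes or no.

Codon 1: AUG Met / AUG Met — identical.
Codon 2: ACG Thr / GCG Ala — nonsynonymous.
Codon 3: GAG Glu / GAA Glu — synonymous.
Codon 4: AAG Lys / AAG Lys — identical.
Codon 5: CCU Pro / CCU Pro — identical.
Codon 6: CGC Arg / GCC Ala — nonsynonymous.
Codon 7: CGA Arg / CGC Arg — synonymous.
Codon 8: UGU Cys / UGC Cys — synonymous.
Codon 9: ACG Thr / UUG Leu — nonsynonymous.
Nonsynonymous differences: 3 → different protein.

no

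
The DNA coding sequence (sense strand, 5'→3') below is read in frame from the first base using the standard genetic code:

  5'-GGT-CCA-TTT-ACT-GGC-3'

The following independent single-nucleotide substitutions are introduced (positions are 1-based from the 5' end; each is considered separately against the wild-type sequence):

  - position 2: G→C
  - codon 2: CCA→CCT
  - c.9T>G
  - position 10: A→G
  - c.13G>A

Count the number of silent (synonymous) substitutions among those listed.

Codon 1: GGT (Gly) → GCT (Ala) — missense.
Codon 2: CCA (Pro) → CCT (Pro) — synonymous.
Codon 3: TTT (Phe) → TTG (Leu) — missense.
Codon 4: ACT (Thr) → GCT (Ala) — missense.
Codon 5: GGC (Gly) → AGC (Ser) — missense.
Synonymous: 1 of 5.

1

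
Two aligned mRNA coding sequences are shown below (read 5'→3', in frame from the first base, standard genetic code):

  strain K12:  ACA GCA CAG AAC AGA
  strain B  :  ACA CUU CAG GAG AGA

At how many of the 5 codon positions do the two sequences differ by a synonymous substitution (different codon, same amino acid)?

0

Codon 1: ACA Thr / ACA Thr — identical.
Codon 2: GCA Ala / CUU Leu — nonsynonymous.
Codon 3: CAG Gln / CAG Gln — identical.
Codon 4: AAC Asn / GAG Glu — nonsynonymous.
Codon 5: AGA Arg / AGA Arg — identical.
Synonymous differences: 0.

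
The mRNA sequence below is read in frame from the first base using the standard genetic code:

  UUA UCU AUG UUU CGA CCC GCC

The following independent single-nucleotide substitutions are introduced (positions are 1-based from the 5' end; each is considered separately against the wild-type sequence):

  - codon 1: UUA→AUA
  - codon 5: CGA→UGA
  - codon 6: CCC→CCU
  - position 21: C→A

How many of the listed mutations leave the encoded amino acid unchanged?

Codon 1: UUA (Leu) → AUA (Ile) — missense.
Codon 5: CGA (Arg) → UGA (Stop) — nonsense.
Codon 6: CCC (Pro) → CCU (Pro) — synonymous.
Codon 7: GCC (Ala) → GCA (Ala) — synonymous.
Synonymous: 2 of 4.

2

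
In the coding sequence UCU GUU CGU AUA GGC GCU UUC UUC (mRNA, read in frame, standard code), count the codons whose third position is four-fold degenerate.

Codon 1 UCU (Ser): third position 4-fold.
Codon 2 GUU (Val): third position 4-fold.
Codon 3 CGU (Arg): third position 4-fold.
Codon 4 AUA (Ile): third position 3-fold.
Codon 5 GGC (Gly): third position 4-fold.
Codon 6 GCU (Ala): third position 4-fold.
Codon 7 UUC (Phe): third position 2-fold.
Codon 8 UUC (Phe): third position 2-fold.
Four-fold degenerate third positions: 5.

5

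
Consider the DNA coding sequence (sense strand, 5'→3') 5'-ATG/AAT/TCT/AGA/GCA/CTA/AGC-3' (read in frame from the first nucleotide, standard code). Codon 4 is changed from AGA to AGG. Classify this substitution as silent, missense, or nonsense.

silent

Position 12 falls in codon 4: AGA → Arg.
After the substitution the codon is AGG → Arg.
Both encode Arg, so the change is synonymous.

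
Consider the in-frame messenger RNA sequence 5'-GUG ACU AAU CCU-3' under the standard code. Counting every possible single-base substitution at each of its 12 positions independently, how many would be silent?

Codon 1 (GUG, Val): 3 synonymous substitutions.
Codon 2 (ACU, Thr): 3 synonymous substitutions.
Codon 3 (AAU, Asn): 1 synonymous substitution.
Codon 4 (CCU, Pro): 3 synonymous substitutions.
Total: 3 + 3 + 1 + 3 = 10.

10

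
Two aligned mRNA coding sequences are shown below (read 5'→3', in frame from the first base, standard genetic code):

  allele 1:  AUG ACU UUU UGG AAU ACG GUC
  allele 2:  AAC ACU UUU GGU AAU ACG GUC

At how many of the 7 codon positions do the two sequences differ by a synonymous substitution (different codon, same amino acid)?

Codon 1: AUG Met / AAC Asn — nonsynonymous.
Codon 2: ACU Thr / ACU Thr — identical.
Codon 3: UUU Phe / UUU Phe — identical.
Codon 4: UGG Trp / GGU Gly — nonsynonymous.
Codon 5: AAU Asn / AAU Asn — identical.
Codon 6: ACG Thr / ACG Thr — identical.
Codon 7: GUC Val / GUC Val — identical.
Synonymous differences: 0.

0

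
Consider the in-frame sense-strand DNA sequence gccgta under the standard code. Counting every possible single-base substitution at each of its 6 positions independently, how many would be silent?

Codon 1 (GCC, Ala): 3 synonymous substitutions.
Codon 2 (GTA, Val): 3 synonymous substitutions.
Total: 3 + 3 = 6.

6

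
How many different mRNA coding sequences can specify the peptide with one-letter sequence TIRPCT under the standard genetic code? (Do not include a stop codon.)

2304

Thr: 4 codons.
Ile: 3 codons.
Arg: 6 codons.
Pro: 4 codons.
Cys: 2 codons.
Thr: 4 codons.
4 × 3 × 6 × 4 × 2 × 4 = 2304.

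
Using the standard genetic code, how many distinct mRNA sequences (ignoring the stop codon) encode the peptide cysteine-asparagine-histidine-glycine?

32

Cys: 2 codons.
Asn: 2 codons.
His: 2 codons.
Gly: 4 codons.
2 × 2 × 2 × 4 = 32.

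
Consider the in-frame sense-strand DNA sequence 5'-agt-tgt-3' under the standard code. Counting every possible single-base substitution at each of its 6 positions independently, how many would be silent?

2

Codon 1 (AGT, Ser): 1 synonymous substitution.
Codon 2 (TGT, Cys): 1 synonymous substitution.
Total: 1 + 1 = 2.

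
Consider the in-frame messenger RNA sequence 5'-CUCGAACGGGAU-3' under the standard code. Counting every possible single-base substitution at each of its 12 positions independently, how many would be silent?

Codon 1 (CUC, Leu): 3 synonymous substitutions.
Codon 2 (GAA, Glu): 1 synonymous substitution.
Codon 3 (CGG, Arg): 4 synonymous substitutions.
Codon 4 (GAU, Asp): 1 synonymous substitution.
Total: 3 + 1 + 4 + 1 = 9.

9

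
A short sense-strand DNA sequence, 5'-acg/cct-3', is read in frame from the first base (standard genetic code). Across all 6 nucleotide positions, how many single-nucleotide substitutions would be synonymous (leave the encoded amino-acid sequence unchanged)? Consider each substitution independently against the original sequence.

Codon 1 (ACG, Thr): 3 synonymous substitutions.
Codon 2 (CCT, Pro): 3 synonymous substitutions.
Total: 3 + 3 = 6.

6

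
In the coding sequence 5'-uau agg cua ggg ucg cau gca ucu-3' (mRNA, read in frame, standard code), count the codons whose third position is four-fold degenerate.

5

Codon 1 UAU (Tyr): third position 2-fold.
Codon 2 AGG (Arg): third position 2-fold.
Codon 3 CUA (Leu): third position 4-fold.
Codon 4 GGG (Gly): third position 4-fold.
Codon 5 UCG (Ser): third position 4-fold.
Codon 6 CAU (His): third position 2-fold.
Codon 7 GCA (Ala): third position 4-fold.
Codon 8 UCU (Ser): third position 4-fold.
Four-fold degenerate third positions: 5.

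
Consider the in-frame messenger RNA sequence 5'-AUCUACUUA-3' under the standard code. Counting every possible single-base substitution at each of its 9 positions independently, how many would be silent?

Codon 1 (AUC, Ile): 2 synonymous substitutions.
Codon 2 (UAC, Tyr): 1 synonymous substitution.
Codon 3 (UUA, Leu): 2 synonymous substitutions.
Total: 2 + 1 + 2 = 5.

5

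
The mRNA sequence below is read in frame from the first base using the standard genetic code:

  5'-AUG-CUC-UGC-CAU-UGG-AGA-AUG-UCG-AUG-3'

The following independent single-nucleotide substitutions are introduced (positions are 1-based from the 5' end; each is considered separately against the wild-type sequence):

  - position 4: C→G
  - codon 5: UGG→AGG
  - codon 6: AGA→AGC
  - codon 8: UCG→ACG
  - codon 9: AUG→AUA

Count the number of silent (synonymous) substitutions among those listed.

Codon 2: CUC (Leu) → GUC (Val) — missense.
Codon 5: UGG (Trp) → AGG (Arg) — missense.
Codon 6: AGA (Arg) → AGC (Ser) — missense.
Codon 8: UCG (Ser) → ACG (Thr) — missense.
Codon 9: AUG (Met) → AUA (Ile) — missense.
Synonymous: 0 of 5.

0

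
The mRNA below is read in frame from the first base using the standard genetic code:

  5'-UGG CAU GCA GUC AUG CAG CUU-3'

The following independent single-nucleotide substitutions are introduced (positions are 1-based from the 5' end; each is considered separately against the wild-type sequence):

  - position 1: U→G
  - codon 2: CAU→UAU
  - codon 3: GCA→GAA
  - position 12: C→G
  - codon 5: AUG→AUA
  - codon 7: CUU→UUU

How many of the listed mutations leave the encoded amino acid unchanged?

Codon 1: UGG (Trp) → GGG (Gly) — missense.
Codon 2: CAU (His) → UAU (Tyr) — missense.
Codon 3: GCA (Ala) → GAA (Glu) — missense.
Codon 4: GUC (Val) → GUG (Val) — synonymous.
Codon 5: AUG (Met) → AUA (Ile) — missense.
Codon 7: CUU (Leu) → UUU (Phe) — missense.
Synonymous: 1 of 6.

1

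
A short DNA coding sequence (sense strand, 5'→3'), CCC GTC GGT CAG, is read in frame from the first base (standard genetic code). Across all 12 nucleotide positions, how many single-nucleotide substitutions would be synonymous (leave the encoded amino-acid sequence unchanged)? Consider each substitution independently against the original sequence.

10

Codon 1 (CCC, Pro): 3 synonymous substitutions.
Codon 2 (GTC, Val): 3 synonymous substitutions.
Codon 3 (GGT, Gly): 3 synonymous substitutions.
Codon 4 (CAG, Gln): 1 synonymous substitution.
Total: 3 + 3 + 3 + 1 = 10.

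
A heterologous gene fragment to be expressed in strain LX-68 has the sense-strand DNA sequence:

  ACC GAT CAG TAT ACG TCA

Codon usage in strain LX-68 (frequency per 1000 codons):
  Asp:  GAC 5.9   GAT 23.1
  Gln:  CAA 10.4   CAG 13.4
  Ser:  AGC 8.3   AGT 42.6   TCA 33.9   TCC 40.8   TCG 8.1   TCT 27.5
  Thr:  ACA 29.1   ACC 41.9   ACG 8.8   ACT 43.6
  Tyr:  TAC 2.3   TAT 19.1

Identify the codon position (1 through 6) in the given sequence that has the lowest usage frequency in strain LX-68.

Codon 1 ACC (Thr): 41.9 per 1000.
Codon 2 GAT (Asp): 23.1 per 1000.
Codon 3 CAG (Gln): 13.4 per 1000.
Codon 4 TAT (Tyr): 19.1 per 1000.
Codon 5 ACG (Thr): 8.8 per 1000.
Codon 6 TCA (Ser): 33.9 per 1000.
Lowest frequency is 8.8 at codon 5.

5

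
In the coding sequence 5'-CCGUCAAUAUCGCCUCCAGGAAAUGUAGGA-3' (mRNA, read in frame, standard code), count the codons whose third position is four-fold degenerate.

8

Codon 1 CCG (Pro): third position 4-fold.
Codon 2 UCA (Ser): third position 4-fold.
Codon 3 AUA (Ile): third position 3-fold.
Codon 4 UCG (Ser): third position 4-fold.
Codon 5 CCU (Pro): third position 4-fold.
Codon 6 CCA (Pro): third position 4-fold.
Codon 7 GGA (Gly): third position 4-fold.
Codon 8 AAU (Asn): third position 2-fold.
Codon 9 GUA (Val): third position 4-fold.
Codon 10 GGA (Gly): third position 4-fold.
Four-fold degenerate third positions: 8.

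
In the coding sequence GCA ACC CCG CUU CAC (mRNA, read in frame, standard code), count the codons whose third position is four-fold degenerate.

4

Codon 1 GCA (Ala): third position 4-fold.
Codon 2 ACC (Thr): third position 4-fold.
Codon 3 CCG (Pro): third position 4-fold.
Codon 4 CUU (Leu): third position 4-fold.
Codon 5 CAC (His): third position 2-fold.
Four-fold degenerate third positions: 4.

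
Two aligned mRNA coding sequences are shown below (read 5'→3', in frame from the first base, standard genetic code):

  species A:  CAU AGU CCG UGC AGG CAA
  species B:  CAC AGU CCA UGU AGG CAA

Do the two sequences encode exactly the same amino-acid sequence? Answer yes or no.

Codon 1: CAU His / CAC His — synonymous.
Codon 2: AGU Ser / AGU Ser — identical.
Codon 3: CCG Pro / CCA Pro — synonymous.
Codon 4: UGC Cys / UGU Cys — synonymous.
Codon 5: AGG Arg / AGG Arg — identical.
Codon 6: CAA Gln / CAA Gln — identical.
Nonsynonymous differences: 0 → same protein.

yes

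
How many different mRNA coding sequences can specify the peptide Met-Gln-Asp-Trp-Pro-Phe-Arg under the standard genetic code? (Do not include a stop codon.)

Met: 1 codon.
Gln: 2 codons.
Asp: 2 codons.
Trp: 1 codon.
Pro: 4 codons.
Phe: 2 codons.
Arg: 6 codons.
1 × 2 × 2 × 1 × 4 × 2 × 6 = 192.

192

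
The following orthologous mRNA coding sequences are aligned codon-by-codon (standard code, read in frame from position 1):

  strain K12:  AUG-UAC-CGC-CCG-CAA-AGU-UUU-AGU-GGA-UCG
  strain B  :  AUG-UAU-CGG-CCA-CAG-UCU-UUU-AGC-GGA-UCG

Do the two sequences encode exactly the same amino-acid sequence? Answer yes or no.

yes

Codon 1: AUG Met / AUG Met — identical.
Codon 2: UAC Tyr / UAU Tyr — synonymous.
Codon 3: CGC Arg / CGG Arg — synonymous.
Codon 4: CCG Pro / CCA Pro — synonymous.
Codon 5: CAA Gln / CAG Gln — synonymous.
Codon 6: AGU Ser / UCU Ser — synonymous.
Codon 7: UUU Phe / UUU Phe — identical.
Codon 8: AGU Ser / AGC Ser — synonymous.
Codon 9: GGA Gly / GGA Gly — identical.
Codon 10: UCG Ser / UCG Ser — identical.
Nonsynonymous differences: 0 → same protein.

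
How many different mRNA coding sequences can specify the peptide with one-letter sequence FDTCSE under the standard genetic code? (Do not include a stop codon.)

384

Phe: 2 codons.
Asp: 2 codons.
Thr: 4 codons.
Cys: 2 codons.
Ser: 6 codons.
Glu: 2 codons.
2 × 2 × 4 × 2 × 6 × 2 = 384.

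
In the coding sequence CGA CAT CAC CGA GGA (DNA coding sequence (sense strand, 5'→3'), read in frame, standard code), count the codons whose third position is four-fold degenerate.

Codon 1 CGA (Arg): third position 4-fold.
Codon 2 CAT (His): third position 2-fold.
Codon 3 CAC (His): third position 2-fold.
Codon 4 CGA (Arg): third position 4-fold.
Codon 5 GGA (Gly): third position 4-fold.
Four-fold degenerate third positions: 3.

3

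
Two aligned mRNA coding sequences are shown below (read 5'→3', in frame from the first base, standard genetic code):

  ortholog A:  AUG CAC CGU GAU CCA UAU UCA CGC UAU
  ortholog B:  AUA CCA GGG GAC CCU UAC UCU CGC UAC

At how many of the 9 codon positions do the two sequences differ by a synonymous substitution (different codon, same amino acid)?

5

Codon 1: AUG Met / AUA Ile — nonsynonymous.
Codon 2: CAC His / CCA Pro — nonsynonymous.
Codon 3: CGU Arg / GGG Gly — nonsynonymous.
Codon 4: GAU Asp / GAC Asp — synonymous.
Codon 5: CCA Pro / CCU Pro — synonymous.
Codon 6: UAU Tyr / UAC Tyr — synonymous.
Codon 7: UCA Ser / UCU Ser — synonymous.
Codon 8: CGC Arg / CGC Arg — identical.
Codon 9: UAU Tyr / UAC Tyr — synonymous.
Synonymous differences: 5.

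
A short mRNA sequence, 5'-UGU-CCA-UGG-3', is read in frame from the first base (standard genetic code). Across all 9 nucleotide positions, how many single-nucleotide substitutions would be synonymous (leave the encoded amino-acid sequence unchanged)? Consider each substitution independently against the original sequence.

4

Codon 1 (UGU, Cys): 1 synonymous substitution.
Codon 2 (CCA, Pro): 3 synonymous substitutions.
Codon 3 (UGG, Trp): 0 synonymous substitutions.
Total: 1 + 3 + 0 = 4.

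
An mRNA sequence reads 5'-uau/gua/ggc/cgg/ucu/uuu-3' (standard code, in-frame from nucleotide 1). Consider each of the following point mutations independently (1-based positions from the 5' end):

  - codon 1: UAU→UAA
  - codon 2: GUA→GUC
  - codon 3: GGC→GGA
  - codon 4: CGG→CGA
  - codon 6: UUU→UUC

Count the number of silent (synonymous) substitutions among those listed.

4

Codon 1: UAU (Tyr) → UAA (Stop) — nonsense.
Codon 2: GUA (Val) → GUC (Val) — synonymous.
Codon 3: GGC (Gly) → GGA (Gly) — synonymous.
Codon 4: CGG (Arg) → CGA (Arg) — synonymous.
Codon 6: UUU (Phe) → UUC (Phe) — synonymous.
Synonymous: 4 of 5.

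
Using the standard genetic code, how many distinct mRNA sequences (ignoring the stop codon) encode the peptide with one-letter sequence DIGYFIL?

Asp: 2 codons.
Ile: 3 codons.
Gly: 4 codons.
Tyr: 2 codons.
Phe: 2 codons.
Ile: 3 codons.
Leu: 6 codons.
2 × 3 × 4 × 2 × 2 × 3 × 6 = 1728.

1728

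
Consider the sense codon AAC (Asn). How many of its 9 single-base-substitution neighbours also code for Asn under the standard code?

1

Position 1: none → 0 synonymous.
Position 2: none → 0 synonymous.
Position 3: AAU → 1 synonymous.
Total: 0 + 0 + 1 = 1.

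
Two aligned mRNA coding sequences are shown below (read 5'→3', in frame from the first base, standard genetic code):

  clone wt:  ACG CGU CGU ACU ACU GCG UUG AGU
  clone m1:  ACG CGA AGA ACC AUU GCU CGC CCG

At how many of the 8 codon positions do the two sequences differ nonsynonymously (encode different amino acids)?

3

Codon 1: ACG Thr / ACG Thr — identical.
Codon 2: CGU Arg / CGA Arg — synonymous.
Codon 3: CGU Arg / AGA Arg — synonymous.
Codon 4: ACU Thr / ACC Thr — synonymous.
Codon 5: ACU Thr / AUU Ile — nonsynonymous.
Codon 6: GCG Ala / GCU Ala — synonymous.
Codon 7: UUG Leu / CGC Arg — nonsynonymous.
Codon 8: AGU Ser / CCG Pro — nonsynonymous.
Nonsynonymous differences: 3.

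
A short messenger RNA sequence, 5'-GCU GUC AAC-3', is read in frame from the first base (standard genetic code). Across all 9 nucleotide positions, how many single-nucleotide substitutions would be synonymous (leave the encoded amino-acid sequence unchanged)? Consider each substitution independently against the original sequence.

7

Codon 1 (GCU, Ala): 3 synonymous substitutions.
Codon 2 (GUC, Val): 3 synonymous substitutions.
Codon 3 (AAC, Asn): 1 synonymous substitution.
Total: 3 + 3 + 1 = 7.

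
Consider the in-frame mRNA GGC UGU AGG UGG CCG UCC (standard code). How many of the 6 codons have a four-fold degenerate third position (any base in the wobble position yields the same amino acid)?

3

Codon 1 GGC (Gly): third position 4-fold.
Codon 2 UGU (Cys): third position 2-fold.
Codon 3 AGG (Arg): third position 2-fold.
Codon 4 UGG (Trp): third position 1-fold.
Codon 5 CCG (Pro): third position 4-fold.
Codon 6 UCC (Ser): third position 4-fold.
Four-fold degenerate third positions: 3.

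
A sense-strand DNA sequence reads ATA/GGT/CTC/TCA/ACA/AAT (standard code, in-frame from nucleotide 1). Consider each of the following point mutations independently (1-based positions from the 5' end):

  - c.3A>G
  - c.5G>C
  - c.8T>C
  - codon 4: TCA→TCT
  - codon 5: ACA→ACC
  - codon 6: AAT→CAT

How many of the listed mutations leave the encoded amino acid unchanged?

Codon 1: ATA (Ile) → ATG (Met) — missense.
Codon 2: GGT (Gly) → GCT (Ala) — missense.
Codon 3: CTC (Leu) → CCC (Pro) — missense.
Codon 4: TCA (Ser) → TCT (Ser) — synonymous.
Codon 5: ACA (Thr) → ACC (Thr) — synonymous.
Codon 6: AAT (Asn) → CAT (His) — missense.
Synonymous: 2 of 6.

2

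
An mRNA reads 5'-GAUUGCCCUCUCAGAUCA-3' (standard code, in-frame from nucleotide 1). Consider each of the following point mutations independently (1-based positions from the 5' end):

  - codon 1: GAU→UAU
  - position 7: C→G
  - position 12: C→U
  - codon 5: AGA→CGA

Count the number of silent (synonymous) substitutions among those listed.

Codon 1: GAU (Asp) → UAU (Tyr) — missense.
Codon 3: CCU (Pro) → GCU (Ala) — missense.
Codon 4: CUC (Leu) → CUU (Leu) — synonymous.
Codon 5: AGA (Arg) → CGA (Arg) — synonymous.
Synonymous: 2 of 4.

2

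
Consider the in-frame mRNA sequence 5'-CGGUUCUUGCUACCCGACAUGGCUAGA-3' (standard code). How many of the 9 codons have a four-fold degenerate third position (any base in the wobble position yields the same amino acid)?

4

Codon 1 CGG (Arg): third position 4-fold.
Codon 2 UUC (Phe): third position 2-fold.
Codon 3 UUG (Leu): third position 2-fold.
Codon 4 CUA (Leu): third position 4-fold.
Codon 5 CCC (Pro): third position 4-fold.
Codon 6 GAC (Asp): third position 2-fold.
Codon 7 AUG (Met): third position 1-fold.
Codon 8 GCU (Ala): third position 4-fold.
Codon 9 AGA (Arg): third position 2-fold.
Four-fold degenerate third positions: 4.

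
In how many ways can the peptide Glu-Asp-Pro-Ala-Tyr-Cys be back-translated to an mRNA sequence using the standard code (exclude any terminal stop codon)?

Glu: 2 codons.
Asp: 2 codons.
Pro: 4 codons.
Ala: 4 codons.
Tyr: 2 codons.
Cys: 2 codons.
2 × 2 × 4 × 4 × 2 × 2 = 256.

256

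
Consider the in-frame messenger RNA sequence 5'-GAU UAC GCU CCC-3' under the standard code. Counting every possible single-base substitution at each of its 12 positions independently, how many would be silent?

Codon 1 (GAU, Asp): 1 synonymous substitution.
Codon 2 (UAC, Tyr): 1 synonymous substitution.
Codon 3 (GCU, Ala): 3 synonymous substitutions.
Codon 4 (CCC, Pro): 3 synonymous substitutions.
Total: 1 + 1 + 3 + 3 = 8.

8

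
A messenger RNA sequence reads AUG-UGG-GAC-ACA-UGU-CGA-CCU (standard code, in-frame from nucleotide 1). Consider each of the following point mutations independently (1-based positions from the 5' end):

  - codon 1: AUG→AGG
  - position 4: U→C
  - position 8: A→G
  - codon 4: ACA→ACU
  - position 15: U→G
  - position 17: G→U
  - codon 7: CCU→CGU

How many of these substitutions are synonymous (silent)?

1

Codon 1: AUG (Met) → AGG (Arg) — missense.
Codon 2: UGG (Trp) → CGG (Arg) — missense.
Codon 3: GAC (Asp) → GGC (Gly) — missense.
Codon 4: ACA (Thr) → ACU (Thr) — synonymous.
Codon 5: UGU (Cys) → UGG (Trp) — missense.
Codon 6: CGA (Arg) → CUA (Leu) — missense.
Codon 7: CCU (Pro) → CGU (Arg) — missense.
Synonymous: 1 of 7.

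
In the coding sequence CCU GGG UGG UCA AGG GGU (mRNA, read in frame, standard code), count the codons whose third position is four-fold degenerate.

4

Codon 1 CCU (Pro): third position 4-fold.
Codon 2 GGG (Gly): third position 4-fold.
Codon 3 UGG (Trp): third position 1-fold.
Codon 4 UCA (Ser): third position 4-fold.
Codon 5 AGG (Arg): third position 2-fold.
Codon 6 GGU (Gly): third position 4-fold.
Four-fold degenerate third positions: 4.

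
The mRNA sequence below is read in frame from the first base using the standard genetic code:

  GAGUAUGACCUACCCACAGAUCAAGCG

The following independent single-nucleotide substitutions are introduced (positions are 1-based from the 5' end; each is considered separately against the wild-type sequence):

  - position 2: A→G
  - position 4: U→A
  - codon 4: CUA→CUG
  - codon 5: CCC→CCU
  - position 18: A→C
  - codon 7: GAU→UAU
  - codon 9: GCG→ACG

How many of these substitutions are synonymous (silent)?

3

Codon 1: GAG (Glu) → GGG (Gly) — missense.
Codon 2: UAU (Tyr) → AAU (Asn) — missense.
Codon 4: CUA (Leu) → CUG (Leu) — synonymous.
Codon 5: CCC (Pro) → CCU (Pro) — synonymous.
Codon 6: ACA (Thr) → ACC (Thr) — synonymous.
Codon 7: GAU (Asp) → UAU (Tyr) — missense.
Codon 9: GCG (Ala) → ACG (Thr) — missense.
Synonymous: 3 of 7.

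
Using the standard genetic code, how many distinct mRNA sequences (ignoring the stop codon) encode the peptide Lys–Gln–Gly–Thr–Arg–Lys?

Lys: 2 codons.
Gln: 2 codons.
Gly: 4 codons.
Thr: 4 codons.
Arg: 6 codons.
Lys: 2 codons.
2 × 2 × 4 × 4 × 6 × 2 = 768.

768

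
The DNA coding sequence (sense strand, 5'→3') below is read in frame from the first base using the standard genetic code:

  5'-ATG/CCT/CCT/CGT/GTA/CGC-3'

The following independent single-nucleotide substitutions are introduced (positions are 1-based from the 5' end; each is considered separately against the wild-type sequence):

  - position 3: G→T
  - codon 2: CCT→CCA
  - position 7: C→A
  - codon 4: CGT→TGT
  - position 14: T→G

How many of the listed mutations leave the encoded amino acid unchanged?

Codon 1: ATG (Met) → ATT (Ile) — missense.
Codon 2: CCT (Pro) → CCA (Pro) — synonymous.
Codon 3: CCT (Pro) → ACT (Thr) — missense.
Codon 4: CGT (Arg) → TGT (Cys) — missense.
Codon 5: GTA (Val) → GGA (Gly) — missense.
Synonymous: 1 of 5.

1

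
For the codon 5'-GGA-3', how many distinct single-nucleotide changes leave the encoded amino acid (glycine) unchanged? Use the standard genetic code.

3

Position 1: none → 0 synonymous.
Position 2: none → 0 synonymous.
Position 3: GGU, GGC, GGG → 3 synonymous.
Total: 0 + 0 + 3 = 3.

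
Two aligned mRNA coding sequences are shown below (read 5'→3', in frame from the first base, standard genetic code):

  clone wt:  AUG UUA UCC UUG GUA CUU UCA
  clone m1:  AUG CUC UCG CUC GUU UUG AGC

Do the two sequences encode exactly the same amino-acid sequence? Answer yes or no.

Codon 1: AUG Met / AUG Met — identical.
Codon 2: UUA Leu / CUC Leu — synonymous.
Codon 3: UCC Ser / UCG Ser — synonymous.
Codon 4: UUG Leu / CUC Leu — synonymous.
Codon 5: GUA Val / GUU Val — synonymous.
Codon 6: CUU Leu / UUG Leu — synonymous.
Codon 7: UCA Ser / AGC Ser — synonymous.
Nonsynonymous differences: 0 → same protein.

yes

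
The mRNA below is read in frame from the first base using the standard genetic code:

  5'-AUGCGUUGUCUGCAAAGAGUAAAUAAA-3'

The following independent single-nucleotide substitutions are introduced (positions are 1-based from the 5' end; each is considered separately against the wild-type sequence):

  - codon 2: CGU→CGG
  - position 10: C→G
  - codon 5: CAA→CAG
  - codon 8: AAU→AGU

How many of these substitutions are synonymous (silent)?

2

Codon 2: CGU (Arg) → CGG (Arg) — synonymous.
Codon 4: CUG (Leu) → GUG (Val) — missense.
Codon 5: CAA (Gln) → CAG (Gln) — synonymous.
Codon 8: AAU (Asn) → AGU (Ser) — missense.
Synonymous: 2 of 4.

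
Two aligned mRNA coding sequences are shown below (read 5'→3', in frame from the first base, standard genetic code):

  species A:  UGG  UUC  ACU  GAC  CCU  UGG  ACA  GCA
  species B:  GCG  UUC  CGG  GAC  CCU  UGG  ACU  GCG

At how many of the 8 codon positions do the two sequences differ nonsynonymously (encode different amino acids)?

Codon 1: UGG Trp / GCG Ala — nonsynonymous.
Codon 2: UUC Phe / UUC Phe — identical.
Codon 3: ACU Thr / CGG Arg — nonsynonymous.
Codon 4: GAC Asp / GAC Asp — identical.
Codon 5: CCU Pro / CCU Pro — identical.
Codon 6: UGG Trp / UGG Trp — identical.
Codon 7: ACA Thr / ACU Thr — synonymous.
Codon 8: GCA Ala / GCG Ala — synonymous.
Nonsynonymous differences: 2.

2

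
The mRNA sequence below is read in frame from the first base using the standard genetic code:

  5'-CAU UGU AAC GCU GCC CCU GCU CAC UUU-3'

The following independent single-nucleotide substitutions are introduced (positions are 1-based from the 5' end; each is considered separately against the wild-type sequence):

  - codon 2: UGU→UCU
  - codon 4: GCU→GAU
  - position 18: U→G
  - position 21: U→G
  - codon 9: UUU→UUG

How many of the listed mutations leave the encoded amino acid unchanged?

Codon 2: UGU (Cys) → UCU (Ser) — missense.
Codon 4: GCU (Ala) → GAU (Asp) — missense.
Codon 6: CCU (Pro) → CCG (Pro) — synonymous.
Codon 7: GCU (Ala) → GCG (Ala) — synonymous.
Codon 9: UUU (Phe) → UUG (Leu) — missense.
Synonymous: 2 of 5.

2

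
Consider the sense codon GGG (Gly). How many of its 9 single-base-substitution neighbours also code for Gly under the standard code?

Position 1: none → 0 synonymous.
Position 2: none → 0 synonymous.
Position 3: GGU, GGC, GGA → 3 synonymous.
Total: 0 + 0 + 3 = 3.

3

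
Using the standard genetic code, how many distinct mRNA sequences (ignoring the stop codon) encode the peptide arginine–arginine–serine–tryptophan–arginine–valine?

5184

Arg: 6 codons.
Arg: 6 codons.
Ser: 6 codons.
Trp: 1 codon.
Arg: 6 codons.
Val: 4 codons.
6 × 6 × 6 × 1 × 6 × 4 = 5184.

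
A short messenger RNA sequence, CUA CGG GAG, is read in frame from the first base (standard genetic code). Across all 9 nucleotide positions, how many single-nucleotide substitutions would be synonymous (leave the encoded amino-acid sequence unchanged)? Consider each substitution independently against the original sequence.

9

Codon 1 (CUA, Leu): 4 synonymous substitutions.
Codon 2 (CGG, Arg): 4 synonymous substitutions.
Codon 3 (GAG, Glu): 1 synonymous substitution.
Total: 4 + 4 + 1 = 9.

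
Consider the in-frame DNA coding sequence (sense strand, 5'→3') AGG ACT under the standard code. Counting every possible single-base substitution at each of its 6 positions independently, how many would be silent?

Codon 1 (AGG, Arg): 2 synonymous substitutions.
Codon 2 (ACT, Thr): 3 synonymous substitutions.
Total: 2 + 3 = 5.

5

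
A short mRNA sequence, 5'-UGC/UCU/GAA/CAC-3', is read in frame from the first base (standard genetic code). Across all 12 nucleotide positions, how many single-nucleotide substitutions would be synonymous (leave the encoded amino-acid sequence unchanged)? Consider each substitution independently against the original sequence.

6

Codon 1 (UGC, Cys): 1 synonymous substitution.
Codon 2 (UCU, Ser): 3 synonymous substitutions.
Codon 3 (GAA, Glu): 1 synonymous substitution.
Codon 4 (CAC, His): 1 synonymous substitution.
Total: 1 + 3 + 1 + 1 = 6.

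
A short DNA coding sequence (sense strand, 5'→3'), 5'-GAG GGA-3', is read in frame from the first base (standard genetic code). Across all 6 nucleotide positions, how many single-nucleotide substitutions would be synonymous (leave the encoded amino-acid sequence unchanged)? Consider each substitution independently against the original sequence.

4

Codon 1 (GAG, Glu): 1 synonymous substitution.
Codon 2 (GGA, Gly): 3 synonymous substitutions.
Total: 1 + 3 = 4.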